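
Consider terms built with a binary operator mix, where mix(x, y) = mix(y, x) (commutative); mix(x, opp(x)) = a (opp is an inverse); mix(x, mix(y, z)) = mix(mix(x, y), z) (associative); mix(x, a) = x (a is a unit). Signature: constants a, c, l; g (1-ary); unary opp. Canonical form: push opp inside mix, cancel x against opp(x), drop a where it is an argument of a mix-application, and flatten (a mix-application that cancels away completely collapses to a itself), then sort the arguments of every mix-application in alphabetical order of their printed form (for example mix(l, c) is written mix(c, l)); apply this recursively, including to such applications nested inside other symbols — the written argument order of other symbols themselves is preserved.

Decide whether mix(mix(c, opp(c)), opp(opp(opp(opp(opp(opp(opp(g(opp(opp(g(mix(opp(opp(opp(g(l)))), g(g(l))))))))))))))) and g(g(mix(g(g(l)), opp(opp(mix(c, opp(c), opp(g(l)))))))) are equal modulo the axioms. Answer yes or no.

Left:  mix(mix(c, opp(c)), opp(opp(opp(opp(opp(opp(opp(g(opp(opp(g(mix(opp(opp(opp(g(l)))), g(g(l)))))))))))))))
  Push opp inside:  distribute opp over mix and collapse double opp
  Inverses cancel:  c cancels
  Collect terms:  opp(g(g(mix(g(g(l)), opp(g(l))))))
Right:  g(g(mix(g(g(l)), opp(opp(mix(c, opp(c), opp(g(l))))))))
  Descend into:  mix(g(g(l)), opp(opp(mix(c, opp(c), opp(g(l))))))
  Push opp inside:  distribute opp over mix and collapse double opp
  Cancel:  c cancels
  Collect terms:  mix(g(g(l)), opp(g(l)))
  Put back:  g(g(mix(g(g(l)), opp(g(l)))))

Answer: no — opp(g(g(mix(g(g(l)), opp(g(l)))))) vs g(g(mix(g(g(l)), opp(g(l)))))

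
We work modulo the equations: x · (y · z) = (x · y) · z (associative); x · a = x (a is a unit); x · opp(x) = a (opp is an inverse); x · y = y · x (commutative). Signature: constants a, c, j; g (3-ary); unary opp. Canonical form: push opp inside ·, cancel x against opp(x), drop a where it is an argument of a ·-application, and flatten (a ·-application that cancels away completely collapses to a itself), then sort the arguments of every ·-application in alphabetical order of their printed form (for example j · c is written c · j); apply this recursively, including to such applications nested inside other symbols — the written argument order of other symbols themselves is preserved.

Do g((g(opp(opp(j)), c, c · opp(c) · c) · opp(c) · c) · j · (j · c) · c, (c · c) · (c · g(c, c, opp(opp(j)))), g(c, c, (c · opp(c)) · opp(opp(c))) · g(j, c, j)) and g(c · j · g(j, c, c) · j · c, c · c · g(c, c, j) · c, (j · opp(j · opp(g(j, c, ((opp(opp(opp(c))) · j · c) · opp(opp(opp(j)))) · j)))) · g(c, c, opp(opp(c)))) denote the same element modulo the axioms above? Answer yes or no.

Answer: yes — both canonical forms are g(c · c · g(j, c, c) · j · j, c · c · c · g(c, c, j), g(c, c, c) · g(j, c, j))

Derivation:
Left:  g((g(opp(opp(j)), c, c · opp(c) · c) · opp(c) · c) · j · (j · c) · c, (c · c) · (c · g(c, c, opp(opp(j)))), g(c, c, (c · opp(c)) · opp(opp(c))) · g(j, c, j))
  Work inside:  (g(opp(opp(j)), c, c · opp(c) · c) · opp(c) · c) · j · (j · c) · c
  Push opp inside:  distribute opp over · and collapse double opp
  Collect terms:  g(j, c, c) · c · c · j · j
  Sort:  c · c · g(j, c, c) · j · j
  Reassemble:  g(c · c · g(j, c, c) · j · j, c · c · c · g(c, c, j), g(c, c, c) · g(j, c, j))
Right:  g(c · j · g(j, c, c) · j · c, c · c · g(c, c, j) · c, (j · opp(j · opp(g(j, c, ((opp(opp(opp(c))) · j · c) · opp(opp(opp(j)))) · j)))) · g(c, c, opp(opp(c))))
  Focus inside:  (j · opp(j · opp(g(j, c, ((opp(opp(opp(c))) · j · c) · opp(opp(opp(j)))) · j)))) · g(c, c, opp(opp(c)))
  Push opp inside:  distribute opp over · and collapse double opp
  Cancel:  j cancels
  Collect:  g(j, c, j) · g(c, c, c)
  Sort:  g(c, c, c) · g(j, c, j)
  Put back:  g(c · c · g(j, c, c) · j · j, c · c · c · g(c, c, j), g(c, c, c) · g(j, c, j))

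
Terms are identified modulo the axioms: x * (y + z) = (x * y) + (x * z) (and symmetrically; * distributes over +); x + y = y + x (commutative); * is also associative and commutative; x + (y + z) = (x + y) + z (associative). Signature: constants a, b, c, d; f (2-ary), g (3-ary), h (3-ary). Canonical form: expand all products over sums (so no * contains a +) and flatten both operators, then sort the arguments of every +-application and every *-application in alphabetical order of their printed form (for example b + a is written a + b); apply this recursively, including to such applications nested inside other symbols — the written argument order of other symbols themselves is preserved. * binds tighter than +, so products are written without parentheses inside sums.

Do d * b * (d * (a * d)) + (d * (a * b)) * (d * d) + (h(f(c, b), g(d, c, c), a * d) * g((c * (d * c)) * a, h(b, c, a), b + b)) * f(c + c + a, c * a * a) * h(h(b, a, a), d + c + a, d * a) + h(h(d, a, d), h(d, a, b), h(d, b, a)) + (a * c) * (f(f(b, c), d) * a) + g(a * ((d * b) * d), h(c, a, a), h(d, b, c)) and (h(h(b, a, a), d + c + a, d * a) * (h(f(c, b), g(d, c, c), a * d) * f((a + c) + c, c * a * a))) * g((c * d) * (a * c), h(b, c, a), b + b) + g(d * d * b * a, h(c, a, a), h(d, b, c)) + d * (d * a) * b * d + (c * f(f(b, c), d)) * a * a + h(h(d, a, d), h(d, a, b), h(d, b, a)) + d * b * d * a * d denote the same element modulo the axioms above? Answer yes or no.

Left:  d * b * (d * (a * d)) + (d * (a * b)) * (d * d) + (h(f(c, b), g(d, c, c), a * d) * g((c * (d * c)) * a, h(b, c, a), b + b)) * f(c + c + a, c * a * a) * h(h(b, a, a), d + c + a, d * a) + h(h(d, a, d), h(d, a, b), h(d, b, a)) + (a * c) * (f(f(b, c), d) * a) + g(a * ((d * b) * d), h(c, a, a), h(d, b, c))
  Un-nest:  a * b * d * d * d + a * b * d * d * d + f(a + c + c, a * a * c) * g(a * c * c * d, h(b, c, a), b + b) * h(f(c, b), g(d, c, c), a * d) * h(h(b, a, a), a + c + d, a * d) + h(h(d, a, d), h(d, a, b), h(d, b, a)) + a * a * c * f(f(b, c), d) + g(a * b * d * d, h(c, a, a), h(d, b, c))
  Sort arguments:  a * a * c * f(f(b, c), d) + a * b * d * d * d + a * b * d * d * d + f(a + c + c, a * a * c) * g(a * c * c * d, h(b, c, a), b + b) * h(f(c, b), g(d, c, c), a * d) * h(h(b, a, a), a + c + d, a * d) + g(a * b * d * d, h(c, a, a), h(d, b, c)) + h(h(d, a, d), h(d, a, b), h(d, b, a))
Right:  (h(h(b, a, a), d + c + a, d * a) * (h(f(c, b), g(d, c, c), a * d) * f((a + c) + c, c * a * a))) * g((c * d) * (a * c), h(b, c, a), b + b) + g(d * d * b * a, h(c, a, a), h(d, b, c)) + d * (d * a) * b * d + (c * f(f(b, c), d)) * a * a + h(h(d, a, d), h(d, a, b), h(d, b, a)) + d * b * d * a * d
  Un-nest:  f(a + c + c, a * a * c) * g(a * c * c * d, h(b, c, a), b + b) * h(f(c, b), g(d, c, c), a * d) * h(h(b, a, a), a + c + d, a * d) + g(a * b * d * d, h(c, a, a), h(d, b, c)) + a * b * d * d * d + a * a * c * f(f(b, c), d) + h(h(d, a, d), h(d, a, b), h(d, b, a)) + a * b * d * d * d
  Order the arguments:  a * a * c * f(f(b, c), d) + a * b * d * d * d + a * b * d * d * d + f(a + c + c, a * a * c) * g(a * c * c * d, h(b, c, a), b + b) * h(f(c, b), g(d, c, c), a * d) * h(h(b, a, a), a + c + d, a * d) + g(a * b * d * d, h(c, a, a), h(d, b, c)) + h(h(d, a, d), h(d, a, b), h(d, b, a))

Answer: yes — both canonical forms are a * a * c * f(f(b, c), d) + a * b * d * d * d + a * b * d * d * d + f(a + c + c, a * a * c) * g(a * c * c * d, h(b, c, a), b + b) * h(f(c, b), g(d, c, c), a * d) * h(h(b, a, a), a + c + d, a * d) + g(a * b * d * d, h(c, a, a), h(d, b, c)) + h(h(d, a, d), h(d, a, b), h(d, b, a))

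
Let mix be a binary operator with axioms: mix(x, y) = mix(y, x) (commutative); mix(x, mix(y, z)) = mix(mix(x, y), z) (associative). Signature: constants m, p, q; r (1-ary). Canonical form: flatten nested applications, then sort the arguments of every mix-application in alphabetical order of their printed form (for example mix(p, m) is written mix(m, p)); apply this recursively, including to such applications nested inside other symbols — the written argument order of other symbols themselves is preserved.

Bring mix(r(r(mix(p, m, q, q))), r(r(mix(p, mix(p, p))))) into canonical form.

Answer: mix(r(r(mix(m, p, q, q))), r(r(mix(p, p, p))))

Derivation:
Inside:  r(r(mix(p, m, q, q)))  →  r(r(mix(m, p, q, q)))
Inside:  r(r(mix(p, mix(p, p))))  →  r(r(mix(p, p, p)))
Order the arguments:  mix(r(r(mix(m, p, q, q))), r(r(mix(p, p, p))))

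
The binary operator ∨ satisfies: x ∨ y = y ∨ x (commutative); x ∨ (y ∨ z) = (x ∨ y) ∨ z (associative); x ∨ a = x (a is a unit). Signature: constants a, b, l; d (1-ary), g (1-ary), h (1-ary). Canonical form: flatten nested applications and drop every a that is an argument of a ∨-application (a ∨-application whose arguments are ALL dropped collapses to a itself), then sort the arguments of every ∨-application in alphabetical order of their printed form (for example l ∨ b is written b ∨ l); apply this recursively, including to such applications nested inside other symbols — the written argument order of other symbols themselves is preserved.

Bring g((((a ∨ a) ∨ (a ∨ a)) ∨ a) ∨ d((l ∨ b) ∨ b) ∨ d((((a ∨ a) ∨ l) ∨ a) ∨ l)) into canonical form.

Answer: g(d(b ∨ b ∨ l) ∨ d(l ∨ l))

Derivation:
Descend into:  (((a ∨ a) ∨ (a ∨ a)) ∨ a) ∨ d((l ∨ b) ∨ b) ∨ d((((a ∨ a) ∨ l) ∨ a) ∨ l)
Merge nested applications:  a ∨ a ∨ a ∨ a ∨ a ∨ d((l ∨ b) ∨ b) ∨ d((((a ∨ a) ∨ l) ∨ a) ∨ l)
Inside:  d((l ∨ b) ∨ b)  →  d(b ∨ b ∨ l)
Inside:  d((((a ∨ a) ∨ l) ∨ a) ∨ l)  →  d(l ∨ l)
Unit:  drop a (×5)
Order the arguments:  d(b ∨ b ∨ l) ∨ d(l ∨ l)
Reassemble:  g(d(b ∨ b ∨ l) ∨ d(l ∨ l))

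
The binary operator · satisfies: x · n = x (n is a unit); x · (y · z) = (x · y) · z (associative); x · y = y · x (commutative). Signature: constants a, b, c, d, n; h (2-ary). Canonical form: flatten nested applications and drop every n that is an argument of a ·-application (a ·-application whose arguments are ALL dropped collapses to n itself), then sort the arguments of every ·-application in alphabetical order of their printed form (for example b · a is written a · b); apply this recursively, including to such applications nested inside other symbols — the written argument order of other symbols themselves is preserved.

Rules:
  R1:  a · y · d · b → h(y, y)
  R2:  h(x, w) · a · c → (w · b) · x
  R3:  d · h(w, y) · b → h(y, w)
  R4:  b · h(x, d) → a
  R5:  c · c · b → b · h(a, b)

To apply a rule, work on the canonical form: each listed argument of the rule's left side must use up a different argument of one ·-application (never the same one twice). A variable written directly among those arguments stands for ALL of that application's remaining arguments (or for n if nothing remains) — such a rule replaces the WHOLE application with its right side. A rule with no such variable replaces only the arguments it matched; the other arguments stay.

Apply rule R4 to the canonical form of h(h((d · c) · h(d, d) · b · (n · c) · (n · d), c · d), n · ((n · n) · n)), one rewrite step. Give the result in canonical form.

Answer: h(h(a · c · c · d · d, c · d), n)

Derivation:
Canonical form:  h(h(b · c · c · d · d · h(d, d), c · d), n)
Apply R4:  consuming b, h(d, d);  x := d
New term:  h(h(a · c · c · d · d, c · d), n)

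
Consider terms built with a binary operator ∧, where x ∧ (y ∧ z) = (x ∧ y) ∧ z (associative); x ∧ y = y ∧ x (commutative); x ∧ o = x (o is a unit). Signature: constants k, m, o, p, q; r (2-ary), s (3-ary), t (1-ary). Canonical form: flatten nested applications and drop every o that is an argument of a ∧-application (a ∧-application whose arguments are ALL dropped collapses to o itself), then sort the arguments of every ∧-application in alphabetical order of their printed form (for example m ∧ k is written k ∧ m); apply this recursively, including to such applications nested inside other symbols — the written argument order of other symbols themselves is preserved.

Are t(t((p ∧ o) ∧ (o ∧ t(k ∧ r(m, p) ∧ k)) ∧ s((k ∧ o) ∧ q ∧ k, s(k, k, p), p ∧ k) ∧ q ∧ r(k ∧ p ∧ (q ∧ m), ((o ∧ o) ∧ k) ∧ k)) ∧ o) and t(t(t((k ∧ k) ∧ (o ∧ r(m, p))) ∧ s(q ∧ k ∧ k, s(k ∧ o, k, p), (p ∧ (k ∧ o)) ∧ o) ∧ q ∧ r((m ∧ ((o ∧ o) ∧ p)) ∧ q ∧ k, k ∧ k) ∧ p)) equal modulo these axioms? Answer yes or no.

Answer: yes — both canonical forms are t(t(p ∧ q ∧ r(k ∧ m ∧ p ∧ q, k ∧ k) ∧ s(k ∧ k ∧ q, s(k, k, p), k ∧ p) ∧ t(k ∧ k ∧ r(m, p))))

Derivation:
Left:  t(t((p ∧ o) ∧ (o ∧ t(k ∧ r(m, p) ∧ k)) ∧ s((k ∧ o) ∧ q ∧ k, s(k, k, p), p ∧ k) ∧ q ∧ r(k ∧ p ∧ (q ∧ m), ((o ∧ o) ∧ k) ∧ k)) ∧ o)
  Focus inside:  t((p ∧ o) ∧ (o ∧ t(k ∧ r(m, p) ∧ k)) ∧ s((k ∧ o) ∧ q ∧ k, s(k, k, p), p ∧ k) ∧ q ∧ r(k ∧ p ∧ (q ∧ m), ((o ∧ o) ∧ k) ∧ k)) ∧ o
  Canonicalize subterm:  t((p ∧ o) ∧ (o ∧ t(k ∧ r(m, p) ∧ k)) ∧ s((k ∧ o) ∧ q ∧ k, s(k, k, p), p ∧ k) ∧ q ∧ r(k ∧ p ∧ (q ∧ m), ((o ∧ o) ∧ k) ∧ k))  →  t(p ∧ q ∧ r(k ∧ m ∧ p ∧ q, k ∧ k) ∧ s(k ∧ k ∧ q, s(k, k, p), k ∧ p) ∧ t(k ∧ k ∧ r(m, p)))
  Drop the unit:  drop o
  Sort arguments:  t(p ∧ q ∧ r(k ∧ m ∧ p ∧ q, k ∧ k) ∧ s(k ∧ k ∧ q, s(k, k, p), k ∧ p) ∧ t(k ∧ k ∧ r(m, p)))
  Reassemble:  t(t(p ∧ q ∧ r(k ∧ m ∧ p ∧ q, k ∧ k) ∧ s(k ∧ k ∧ q, s(k, k, p), k ∧ p) ∧ t(k ∧ k ∧ r(m, p))))
Right:  t(t(t((k ∧ k) ∧ (o ∧ r(m, p))) ∧ s(q ∧ k ∧ k, s(k ∧ o, k, p), (p ∧ (k ∧ o)) ∧ o) ∧ q ∧ r((m ∧ ((o ∧ o) ∧ p)) ∧ q ∧ k, k ∧ k) ∧ p))
  Work inside:  t((k ∧ k) ∧ (o ∧ r(m, p))) ∧ s(q ∧ k ∧ k, s(k ∧ o, k, p), (p ∧ (k ∧ o)) ∧ o) ∧ q ∧ r((m ∧ ((o ∧ o) ∧ p)) ∧ q ∧ k, k ∧ k) ∧ p
  Simplify inside:  t((k ∧ k) ∧ (o ∧ r(m, p)))  →  t(k ∧ k ∧ r(m, p))
  Canonicalize subterm:  s(q ∧ k ∧ k, s(k ∧ o, k, p), (p ∧ (k ∧ o)) ∧ o)  →  s(k ∧ k ∧ q, s(k, k, p), k ∧ p)
  Canonicalize subterm:  r((m ∧ ((o ∧ o) ∧ p)) ∧ q ∧ k, k ∧ k)  →  r(k ∧ m ∧ p ∧ q, k ∧ k)
  Sort arguments:  p ∧ q ∧ r(k ∧ m ∧ p ∧ q, k ∧ k) ∧ s(k ∧ k ∧ q, s(k, k, p), k ∧ p) ∧ t(k ∧ k ∧ r(m, p))
  Rebuild:  t(t(p ∧ q ∧ r(k ∧ m ∧ p ∧ q, k ∧ k) ∧ s(k ∧ k ∧ q, s(k, k, p), k ∧ p) ∧ t(k ∧ k ∧ r(m, p))))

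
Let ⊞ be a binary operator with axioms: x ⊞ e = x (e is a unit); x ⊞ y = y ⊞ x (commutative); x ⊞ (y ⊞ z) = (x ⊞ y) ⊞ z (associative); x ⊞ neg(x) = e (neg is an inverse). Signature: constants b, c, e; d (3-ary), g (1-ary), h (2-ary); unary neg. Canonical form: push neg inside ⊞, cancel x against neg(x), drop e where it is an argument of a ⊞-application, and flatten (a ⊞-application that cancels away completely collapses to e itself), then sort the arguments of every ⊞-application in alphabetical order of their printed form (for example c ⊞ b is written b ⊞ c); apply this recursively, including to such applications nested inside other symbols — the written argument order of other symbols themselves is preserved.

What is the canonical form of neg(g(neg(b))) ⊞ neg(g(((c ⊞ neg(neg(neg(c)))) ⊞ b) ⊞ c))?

Push neg inside:  distribute neg over ⊞ and collapse double neg
Collect:  neg(g(neg(b))) ⊞ neg(g(b ⊞ c))
Sort arguments:  neg(g(b ⊞ c)) ⊞ neg(g(neg(b)))

Answer: neg(g(b ⊞ c)) ⊞ neg(g(neg(b)))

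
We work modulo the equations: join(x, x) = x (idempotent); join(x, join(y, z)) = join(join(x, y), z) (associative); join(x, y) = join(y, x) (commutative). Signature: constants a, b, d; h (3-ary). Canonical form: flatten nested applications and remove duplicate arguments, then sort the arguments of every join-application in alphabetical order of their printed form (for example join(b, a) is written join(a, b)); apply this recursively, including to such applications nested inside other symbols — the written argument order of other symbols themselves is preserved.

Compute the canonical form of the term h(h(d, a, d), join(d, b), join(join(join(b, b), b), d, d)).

Work inside:  join(join(join(b, b), b), d, d)
Un-nest:  join(b, b, b, d, d)
Deduplicate:  drop duplicate b, b, d
Sort arguments:  join(b, d)
Rebuild:  h(h(d, a, d), join(b, d), join(b, d))

Answer: h(h(d, a, d), join(b, d), join(b, d))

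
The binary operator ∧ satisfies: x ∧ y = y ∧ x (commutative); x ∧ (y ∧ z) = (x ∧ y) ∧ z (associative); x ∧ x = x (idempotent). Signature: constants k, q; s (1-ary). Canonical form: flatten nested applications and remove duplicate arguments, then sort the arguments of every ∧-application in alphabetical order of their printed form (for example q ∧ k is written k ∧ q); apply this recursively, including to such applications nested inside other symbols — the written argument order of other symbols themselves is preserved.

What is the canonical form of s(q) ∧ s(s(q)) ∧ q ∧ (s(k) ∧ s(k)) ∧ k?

Merge nested applications:  s(q) ∧ s(s(q)) ∧ q ∧ s(k) ∧ s(k) ∧ k
Drop duplicates:  drop duplicate s(k)
Sort:  k ∧ q ∧ s(k) ∧ s(q) ∧ s(s(q))

Answer: k ∧ q ∧ s(k) ∧ s(q) ∧ s(s(q))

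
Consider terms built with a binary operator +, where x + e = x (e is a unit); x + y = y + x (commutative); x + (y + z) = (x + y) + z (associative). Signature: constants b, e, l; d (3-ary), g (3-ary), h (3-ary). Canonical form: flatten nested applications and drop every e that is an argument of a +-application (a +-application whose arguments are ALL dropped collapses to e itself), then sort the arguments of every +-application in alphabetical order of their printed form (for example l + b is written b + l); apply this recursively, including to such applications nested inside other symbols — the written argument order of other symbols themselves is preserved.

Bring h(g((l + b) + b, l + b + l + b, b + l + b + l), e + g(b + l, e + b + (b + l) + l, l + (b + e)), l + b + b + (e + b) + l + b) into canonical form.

Answer: h(g(b + b + l, b + b + l + l, b + b + l + l), g(b + l, b + b + l + l, b + l), b + b + b + b + l + l)

Derivation:
Work inside:  e + g(b + l, e + b + (b + l) + l, l + (b + e))
Canonicalize subterm:  g(b + l, e + b + (b + l) + l, l + (b + e))  →  g(b + l, b + b + l + l, b + l)
Unit:  drop e
Sort arguments:  g(b + l, b + b + l + l, b + l)
Reassemble:  h(g(b + b + l, b + b + l + l, b + b + l + l), g(b + l, b + b + l + l, b + l), b + b + b + b + l + l)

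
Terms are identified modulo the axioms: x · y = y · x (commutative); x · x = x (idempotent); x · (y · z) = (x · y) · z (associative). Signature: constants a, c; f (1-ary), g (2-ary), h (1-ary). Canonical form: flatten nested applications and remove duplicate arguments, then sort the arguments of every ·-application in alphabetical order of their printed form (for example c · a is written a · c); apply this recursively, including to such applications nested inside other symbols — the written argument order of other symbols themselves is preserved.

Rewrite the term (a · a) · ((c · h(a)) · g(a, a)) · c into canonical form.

Answer: a · c · g(a, a) · h(a)

Derivation:
Flatten:  a · a · c · h(a) · g(a, a) · c
Deduplicate:  drop duplicate a, c
Sort:  a · c · g(a, a) · h(a)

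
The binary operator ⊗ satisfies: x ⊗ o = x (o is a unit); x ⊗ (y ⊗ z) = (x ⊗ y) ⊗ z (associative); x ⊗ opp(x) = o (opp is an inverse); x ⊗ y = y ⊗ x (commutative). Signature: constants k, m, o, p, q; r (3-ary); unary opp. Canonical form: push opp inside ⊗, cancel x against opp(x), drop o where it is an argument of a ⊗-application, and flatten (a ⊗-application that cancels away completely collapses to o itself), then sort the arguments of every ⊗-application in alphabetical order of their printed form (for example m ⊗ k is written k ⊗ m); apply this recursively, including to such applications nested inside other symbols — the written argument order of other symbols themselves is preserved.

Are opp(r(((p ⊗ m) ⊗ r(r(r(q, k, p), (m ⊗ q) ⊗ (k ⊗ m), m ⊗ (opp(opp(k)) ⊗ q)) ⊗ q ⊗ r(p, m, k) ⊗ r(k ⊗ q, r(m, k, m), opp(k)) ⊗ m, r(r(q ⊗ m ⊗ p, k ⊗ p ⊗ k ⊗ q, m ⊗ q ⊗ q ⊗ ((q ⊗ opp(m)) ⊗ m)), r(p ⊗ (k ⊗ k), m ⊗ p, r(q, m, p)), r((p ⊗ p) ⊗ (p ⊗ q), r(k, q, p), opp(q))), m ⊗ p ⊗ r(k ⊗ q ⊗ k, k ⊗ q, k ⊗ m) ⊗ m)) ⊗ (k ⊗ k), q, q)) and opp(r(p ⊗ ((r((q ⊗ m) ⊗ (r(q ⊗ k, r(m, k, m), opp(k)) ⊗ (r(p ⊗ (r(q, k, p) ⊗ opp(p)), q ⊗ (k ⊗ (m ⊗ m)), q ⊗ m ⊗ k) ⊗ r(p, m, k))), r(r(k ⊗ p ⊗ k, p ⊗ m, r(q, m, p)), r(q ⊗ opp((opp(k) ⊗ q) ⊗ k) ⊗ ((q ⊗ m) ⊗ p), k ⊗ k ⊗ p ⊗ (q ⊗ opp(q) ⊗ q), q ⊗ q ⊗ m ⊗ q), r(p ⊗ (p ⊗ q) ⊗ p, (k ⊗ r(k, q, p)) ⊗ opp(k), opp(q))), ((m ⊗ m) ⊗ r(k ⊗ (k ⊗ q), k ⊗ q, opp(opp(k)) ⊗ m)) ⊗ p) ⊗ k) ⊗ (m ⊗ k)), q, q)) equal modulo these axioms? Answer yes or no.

Left:  opp(r(((p ⊗ m) ⊗ r(r(r(q, k, p), (m ⊗ q) ⊗ (k ⊗ m), m ⊗ (opp(opp(k)) ⊗ q)) ⊗ q ⊗ r(p, m, k) ⊗ r(k ⊗ q, r(m, k, m), opp(k)) ⊗ m, r(r(q ⊗ m ⊗ p, k ⊗ p ⊗ k ⊗ q, m ⊗ q ⊗ q ⊗ ((q ⊗ opp(m)) ⊗ m)), r(p ⊗ (k ⊗ k), m ⊗ p, r(q, m, p)), r((p ⊗ p) ⊗ (p ⊗ q), r(k, q, p), opp(q))), m ⊗ p ⊗ r(k ⊗ q ⊗ k, k ⊗ q, k ⊗ m) ⊗ m)) ⊗ (k ⊗ k), q, q))
  Push opp inside:  distribute opp over ⊗ and collapse double opp
  Combine occurrences:  opp(r(k ⊗ k ⊗ m ⊗ p ⊗ r(m ⊗ q ⊗ r(k ⊗ q, r(m, k, m), opp(k)) ⊗ r(p, m, k) ⊗ r(r(q, k, p), k ⊗ m ⊗ m ⊗ q, k ⊗ m ⊗ q), r(r(m ⊗ p ⊗ q, k ⊗ k ⊗ p ⊗ q, m ⊗ q ⊗ q ⊗ q), r(k ⊗ k ⊗ p, m ⊗ p, r(q, m, p)), r(p ⊗ p ⊗ p ⊗ q, r(k, q, p), opp(q))), m ⊗ m ⊗ p ⊗ r(k ⊗ k ⊗ q, k ⊗ q, k ⊗ m)), q, q))
Right:  opp(r(p ⊗ ((r((q ⊗ m) ⊗ (r(q ⊗ k, r(m, k, m), opp(k)) ⊗ (r(p ⊗ (r(q, k, p) ⊗ opp(p)), q ⊗ (k ⊗ (m ⊗ m)), q ⊗ m ⊗ k) ⊗ r(p, m, k))), r(r(k ⊗ p ⊗ k, p ⊗ m, r(q, m, p)), r(q ⊗ opp((opp(k) ⊗ q) ⊗ k) ⊗ ((q ⊗ m) ⊗ p), k ⊗ k ⊗ p ⊗ (q ⊗ opp(q) ⊗ q), q ⊗ q ⊗ m ⊗ q), r(p ⊗ (p ⊗ q) ⊗ p, (k ⊗ r(k, q, p)) ⊗ opp(k), opp(q))), ((m ⊗ m) ⊗ r(k ⊗ (k ⊗ q), k ⊗ q, opp(opp(k)) ⊗ m)) ⊗ p) ⊗ k) ⊗ (m ⊗ k)), q, q))
  Push opp inside:  distribute opp over ⊗ and collapse double opp
  Collect terms:  opp(r(k ⊗ k ⊗ m ⊗ p ⊗ r(m ⊗ q ⊗ r(k ⊗ q, r(m, k, m), opp(k)) ⊗ r(p, m, k) ⊗ r(r(q, k, p), k ⊗ m ⊗ m ⊗ q, k ⊗ m ⊗ q), r(r(k ⊗ k ⊗ p, m ⊗ p, r(q, m, p)), r(m ⊗ p ⊗ q, k ⊗ k ⊗ p ⊗ q, m ⊗ q ⊗ q ⊗ q), r(p ⊗ p ⊗ p ⊗ q, r(k, q, p), opp(q))), m ⊗ m ⊗ p ⊗ r(k ⊗ k ⊗ q, k ⊗ q, k ⊗ m)), q, q))

Answer: no — opp(r(k ⊗ k ⊗ m ⊗ p ⊗ r(m ⊗ q ⊗ r(k ⊗ q, r(m, k, m), opp(k)) ⊗ r(p, m, k) ⊗ r(r(q, k, p), k ⊗ m ⊗ m ⊗ q, k ⊗ m ⊗ q), r(r(m ⊗ p ⊗ q, k ⊗ k ⊗ p ⊗ q, m ⊗ q ⊗ q ⊗ q), r(k ⊗ k ⊗ p, m ⊗ p, r(q, m, p)), r(p ⊗ p ⊗ p ⊗ q, r(k, q, p), opp(q))), m ⊗ m ⊗ p ⊗ r(k ⊗ k ⊗ q, k ⊗ q, k ⊗ m)), q, q)) vs opp(r(k ⊗ k ⊗ m ⊗ p ⊗ r(m ⊗ q ⊗ r(k ⊗ q, r(m, k, m), opp(k)) ⊗ r(p, m, k) ⊗ r(r(q, k, p), k ⊗ m ⊗ m ⊗ q, k ⊗ m ⊗ q), r(r(k ⊗ k ⊗ p, m ⊗ p, r(q, m, p)), r(m ⊗ p ⊗ q, k ⊗ k ⊗ p ⊗ q, m ⊗ q ⊗ q ⊗ q), r(p ⊗ p ⊗ p ⊗ q, r(k, q, p), opp(q))), m ⊗ m ⊗ p ⊗ r(k ⊗ k ⊗ q, k ⊗ q, k ⊗ m)), q, q))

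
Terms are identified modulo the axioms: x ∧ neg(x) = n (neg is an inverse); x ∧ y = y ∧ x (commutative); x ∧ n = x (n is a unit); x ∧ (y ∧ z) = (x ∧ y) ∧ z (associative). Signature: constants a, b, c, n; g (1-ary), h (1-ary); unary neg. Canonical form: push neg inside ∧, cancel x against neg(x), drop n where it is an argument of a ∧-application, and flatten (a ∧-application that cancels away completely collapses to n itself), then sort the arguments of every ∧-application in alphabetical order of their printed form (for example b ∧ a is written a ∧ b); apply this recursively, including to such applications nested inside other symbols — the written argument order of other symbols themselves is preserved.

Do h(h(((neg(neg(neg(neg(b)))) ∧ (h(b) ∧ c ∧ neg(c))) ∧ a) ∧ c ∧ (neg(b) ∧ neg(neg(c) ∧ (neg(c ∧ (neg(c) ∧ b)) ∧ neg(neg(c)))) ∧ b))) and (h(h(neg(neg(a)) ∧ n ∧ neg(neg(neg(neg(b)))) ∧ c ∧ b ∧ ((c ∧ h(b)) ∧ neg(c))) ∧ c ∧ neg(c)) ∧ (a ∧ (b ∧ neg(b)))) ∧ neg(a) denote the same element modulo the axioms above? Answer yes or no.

Answer: yes — both canonical forms are h(h(a ∧ b ∧ b ∧ c ∧ h(b)))

Derivation:
Left:  h(h(((neg(neg(neg(neg(b)))) ∧ (h(b) ∧ c ∧ neg(c))) ∧ a) ∧ c ∧ (neg(b) ∧ neg(neg(c) ∧ (neg(c ∧ (neg(c) ∧ b)) ∧ neg(neg(c)))) ∧ b)))
  Focus inside:  ((neg(neg(neg(neg(b)))) ∧ (h(b) ∧ c ∧ neg(c))) ∧ a) ∧ c ∧ (neg(b) ∧ neg(neg(c) ∧ (neg(c ∧ (neg(c) ∧ b)) ∧ neg(neg(c)))) ∧ b)
  Push neg inside:  distribute neg over ∧ and collapse double neg
  Combine occurrences:  b ∧ b ∧ h(b) ∧ c ∧ a
  Sort:  a ∧ b ∧ b ∧ c ∧ h(b)
  Rebuild:  h(h(a ∧ b ∧ b ∧ c ∧ h(b)))
Right:  (h(h(neg(neg(a)) ∧ n ∧ neg(neg(neg(neg(b)))) ∧ c ∧ b ∧ ((c ∧ h(b)) ∧ neg(c))) ∧ c ∧ neg(c)) ∧ (a ∧ (b ∧ neg(b)))) ∧ neg(a)
  Push neg inside:  distribute neg over ∧ and collapse double neg
  Inverses cancel:  a cancels; b cancels
  Collect:  h(h(a ∧ b ∧ b ∧ c ∧ h(b)))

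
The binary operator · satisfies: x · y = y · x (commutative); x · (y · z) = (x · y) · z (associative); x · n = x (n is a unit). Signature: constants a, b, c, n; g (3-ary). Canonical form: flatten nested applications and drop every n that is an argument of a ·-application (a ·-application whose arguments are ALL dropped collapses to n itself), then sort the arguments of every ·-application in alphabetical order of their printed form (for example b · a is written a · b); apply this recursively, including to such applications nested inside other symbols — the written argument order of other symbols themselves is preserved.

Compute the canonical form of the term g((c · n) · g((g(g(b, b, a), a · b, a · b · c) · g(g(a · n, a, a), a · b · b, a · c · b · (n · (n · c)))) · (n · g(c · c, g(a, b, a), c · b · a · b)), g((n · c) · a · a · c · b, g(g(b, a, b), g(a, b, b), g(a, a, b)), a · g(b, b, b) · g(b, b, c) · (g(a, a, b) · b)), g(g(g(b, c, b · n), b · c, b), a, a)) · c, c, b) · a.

Canonicalize subterm:  g((c · n) · g((g(g(b, b, a), a · b, a · b · c) · g(g(a · n, a, a), a · b · b, a · c · b · (n · (n · c)))) · (n · g(c · c, g(a, b, a), c · b · a · b)), g((n · c) · a · a · c · b, g(g(b, a, b), g(a, b, b), g(a, a, b)), a · g(b, b, b) · g(b, b, c) · (g(a, a, b) · b)), g(g(g(b, c, b · n), b · c, b), a, a)) · c, c, b)  →  g(c · c · g(g(c · c, g(a, b, a), a · b · b · c) · g(g(a, a, a), a · b · b, a · b · c · c) · g(g(b, b, a), a · b, a · b · c), g(a · a · b · c · c, g(g(b, a, b), g(a, b, b), g(a, a, b)), a · b · g(a, a, b) · g(b, b, b) · g(b, b, c)), g(g(g(b, c, b), b · c, b), a, a)), c, b)
Sort:  a · g(c · c · g(g(c · c, g(a, b, a), a · b · b · c) · g(g(a, a, a), a · b · b, a · b · c · c) · g(g(b, b, a), a · b, a · b · c), g(a · a · b · c · c, g(g(b, a, b), g(a, b, b), g(a, a, b)), a · b · g(a, a, b) · g(b, b, b) · g(b, b, c)), g(g(g(b, c, b), b · c, b), a, a)), c, b)

Answer: a · g(c · c · g(g(c · c, g(a, b, a), a · b · b · c) · g(g(a, a, a), a · b · b, a · b · c · c) · g(g(b, b, a), a · b, a · b · c), g(a · a · b · c · c, g(g(b, a, b), g(a, b, b), g(a, a, b)), a · b · g(a, a, b) · g(b, b, b) · g(b, b, c)), g(g(g(b, c, b), b · c, b), a, a)), c, b)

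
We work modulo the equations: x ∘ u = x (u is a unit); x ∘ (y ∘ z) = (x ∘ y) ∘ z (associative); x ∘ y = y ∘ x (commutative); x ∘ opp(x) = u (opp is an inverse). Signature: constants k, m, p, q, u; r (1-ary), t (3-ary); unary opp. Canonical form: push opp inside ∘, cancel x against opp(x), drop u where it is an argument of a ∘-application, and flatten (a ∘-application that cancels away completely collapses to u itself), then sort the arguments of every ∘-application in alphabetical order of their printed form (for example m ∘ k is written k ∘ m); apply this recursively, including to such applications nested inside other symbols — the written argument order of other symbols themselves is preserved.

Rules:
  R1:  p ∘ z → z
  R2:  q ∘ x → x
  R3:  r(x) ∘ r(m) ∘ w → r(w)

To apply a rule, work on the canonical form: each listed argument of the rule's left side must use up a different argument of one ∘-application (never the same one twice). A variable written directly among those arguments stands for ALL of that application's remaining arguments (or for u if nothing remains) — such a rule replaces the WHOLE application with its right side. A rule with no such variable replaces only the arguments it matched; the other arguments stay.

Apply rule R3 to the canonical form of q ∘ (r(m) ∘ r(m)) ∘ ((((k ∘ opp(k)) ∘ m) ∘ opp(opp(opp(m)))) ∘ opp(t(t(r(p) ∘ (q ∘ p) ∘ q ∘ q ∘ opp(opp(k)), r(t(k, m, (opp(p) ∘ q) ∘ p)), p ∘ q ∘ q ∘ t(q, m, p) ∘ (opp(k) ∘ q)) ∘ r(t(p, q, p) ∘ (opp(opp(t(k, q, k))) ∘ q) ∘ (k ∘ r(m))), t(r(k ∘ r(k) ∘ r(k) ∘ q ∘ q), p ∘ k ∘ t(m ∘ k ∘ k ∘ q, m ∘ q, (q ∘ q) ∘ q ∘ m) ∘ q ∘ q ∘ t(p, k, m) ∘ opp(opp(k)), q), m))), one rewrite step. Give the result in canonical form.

Answer: r(opp(t(r(k ∘ q ∘ r(m) ∘ t(k, q, k) ∘ t(p, q, p)) ∘ t(k ∘ p ∘ q ∘ q ∘ q ∘ r(p), r(t(k, m, q)), opp(k) ∘ p ∘ q ∘ q ∘ q ∘ t(q, m, p)), t(r(k ∘ q ∘ q ∘ r(k) ∘ r(k)), k ∘ k ∘ p ∘ q ∘ q ∘ t(k ∘ k ∘ m ∘ q, m ∘ q, m ∘ q ∘ q ∘ q) ∘ t(p, k, m), q), m)) ∘ q)

Derivation:
Canonical form:  opp(t(r(k ∘ q ∘ r(m) ∘ t(k, q, k) ∘ t(p, q, p)) ∘ t(k ∘ p ∘ q ∘ q ∘ q ∘ r(p), r(t(k, m, q)), opp(k) ∘ p ∘ q ∘ q ∘ q ∘ t(q, m, p)), t(r(k ∘ q ∘ q ∘ r(k) ∘ r(k)), k ∘ k ∘ p ∘ q ∘ q ∘ t(k ∘ k ∘ m ∘ q, m ∘ q, m ∘ q ∘ q ∘ q) ∘ t(p, k, m), q), m)) ∘ q ∘ r(m) ∘ r(m)
Apply R3:  consuming r(m), r(m);  w := opp(t(r(k ∘ q ∘ r(m) ∘ t(k, q, k) ∘ t(p, q, p)) ∘ t(k ∘ p ∘ q ∘ q ∘ q ∘ r(p), r(t(k, m, q)), opp(k) ∘ p ∘ q ∘ q ∘ q ∘ t(q, m, p)), t(r(k ∘ q ∘ q ∘ r(k) ∘ r(k)), k ∘ k ∘ p ∘ q ∘ q ∘ t(k ∘ k ∘ m ∘ q, m ∘ q, m ∘ q ∘ q ∘ q) ∘ t(p, k, m), q), m)) ∘ q, x := m
The extension variable absorbs all remaining arguments, so the whole application is rewritten.
New term:  r(opp(t(r(k ∘ q ∘ r(m) ∘ t(k, q, k) ∘ t(p, q, p)) ∘ t(k ∘ p ∘ q ∘ q ∘ q ∘ r(p), r(t(k, m, q)), opp(k) ∘ p ∘ q ∘ q ∘ q ∘ t(q, m, p)), t(r(k ∘ q ∘ q ∘ r(k) ∘ r(k)), k ∘ k ∘ p ∘ q ∘ q ∘ t(k ∘ k ∘ m ∘ q, m ∘ q, m ∘ q ∘ q ∘ q) ∘ t(p, k, m), q), m)) ∘ q)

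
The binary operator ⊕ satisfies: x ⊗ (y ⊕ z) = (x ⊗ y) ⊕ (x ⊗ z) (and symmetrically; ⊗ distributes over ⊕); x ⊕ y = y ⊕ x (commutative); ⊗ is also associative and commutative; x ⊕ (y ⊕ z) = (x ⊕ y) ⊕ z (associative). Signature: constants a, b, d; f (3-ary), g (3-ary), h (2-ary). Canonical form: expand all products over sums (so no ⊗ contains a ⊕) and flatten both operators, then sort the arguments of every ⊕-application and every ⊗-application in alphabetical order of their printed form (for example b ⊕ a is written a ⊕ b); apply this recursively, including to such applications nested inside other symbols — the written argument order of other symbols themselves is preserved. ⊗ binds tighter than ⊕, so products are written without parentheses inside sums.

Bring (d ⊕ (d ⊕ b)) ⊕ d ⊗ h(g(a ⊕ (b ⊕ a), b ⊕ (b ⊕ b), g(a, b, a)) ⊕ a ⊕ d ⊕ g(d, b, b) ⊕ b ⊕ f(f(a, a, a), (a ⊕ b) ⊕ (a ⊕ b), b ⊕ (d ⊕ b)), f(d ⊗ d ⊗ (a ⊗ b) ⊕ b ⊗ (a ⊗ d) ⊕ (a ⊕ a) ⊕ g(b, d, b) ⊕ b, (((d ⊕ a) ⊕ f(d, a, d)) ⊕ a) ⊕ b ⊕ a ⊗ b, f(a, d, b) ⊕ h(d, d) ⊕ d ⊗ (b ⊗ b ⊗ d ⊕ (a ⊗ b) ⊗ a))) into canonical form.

Distribute:  d ⊕ d ⊕ b ⊕ d ⊗ h(a ⊕ b ⊕ d ⊕ f(f(a, a, a), a ⊕ a ⊕ b ⊕ b, b ⊕ b ⊕ d) ⊕ g(a ⊕ a ⊕ b, b ⊕ b ⊕ b, g(a, b, a)) ⊕ g(d, b, b), f(a ⊕ a ⊕ a ⊗ b ⊗ d ⊕ a ⊗ b ⊗ d ⊗ d ⊕ b ⊕ g(b, d, b), a ⊕ a ⊕ a ⊗ b ⊕ b ⊕ d ⊕ f(d, a, d), a ⊗ a ⊗ b ⊗ d ⊕ b ⊗ b ⊗ d ⊗ d ⊕ f(a, d, b) ⊕ h(d, d)))
Order the arguments:  b ⊕ d ⊕ d ⊕ d ⊗ h(a ⊕ b ⊕ d ⊕ f(f(a, a, a), a ⊕ a ⊕ b ⊕ b, b ⊕ b ⊕ d) ⊕ g(a ⊕ a ⊕ b, b ⊕ b ⊕ b, g(a, b, a)) ⊕ g(d, b, b), f(a ⊕ a ⊕ a ⊗ b ⊗ d ⊕ a ⊗ b ⊗ d ⊗ d ⊕ b ⊕ g(b, d, b), a ⊕ a ⊕ a ⊗ b ⊕ b ⊕ d ⊕ f(d, a, d), a ⊗ a ⊗ b ⊗ d ⊕ b ⊗ b ⊗ d ⊗ d ⊕ f(a, d, b) ⊕ h(d, d)))

Answer: b ⊕ d ⊕ d ⊕ d ⊗ h(a ⊕ b ⊕ d ⊕ f(f(a, a, a), a ⊕ a ⊕ b ⊕ b, b ⊕ b ⊕ d) ⊕ g(a ⊕ a ⊕ b, b ⊕ b ⊕ b, g(a, b, a)) ⊕ g(d, b, b), f(a ⊕ a ⊕ a ⊗ b ⊗ d ⊕ a ⊗ b ⊗ d ⊗ d ⊕ b ⊕ g(b, d, b), a ⊕ a ⊕ a ⊗ b ⊕ b ⊕ d ⊕ f(d, a, d), a ⊗ a ⊗ b ⊗ d ⊕ b ⊗ b ⊗ d ⊗ d ⊕ f(a, d, b) ⊕ h(d, d)))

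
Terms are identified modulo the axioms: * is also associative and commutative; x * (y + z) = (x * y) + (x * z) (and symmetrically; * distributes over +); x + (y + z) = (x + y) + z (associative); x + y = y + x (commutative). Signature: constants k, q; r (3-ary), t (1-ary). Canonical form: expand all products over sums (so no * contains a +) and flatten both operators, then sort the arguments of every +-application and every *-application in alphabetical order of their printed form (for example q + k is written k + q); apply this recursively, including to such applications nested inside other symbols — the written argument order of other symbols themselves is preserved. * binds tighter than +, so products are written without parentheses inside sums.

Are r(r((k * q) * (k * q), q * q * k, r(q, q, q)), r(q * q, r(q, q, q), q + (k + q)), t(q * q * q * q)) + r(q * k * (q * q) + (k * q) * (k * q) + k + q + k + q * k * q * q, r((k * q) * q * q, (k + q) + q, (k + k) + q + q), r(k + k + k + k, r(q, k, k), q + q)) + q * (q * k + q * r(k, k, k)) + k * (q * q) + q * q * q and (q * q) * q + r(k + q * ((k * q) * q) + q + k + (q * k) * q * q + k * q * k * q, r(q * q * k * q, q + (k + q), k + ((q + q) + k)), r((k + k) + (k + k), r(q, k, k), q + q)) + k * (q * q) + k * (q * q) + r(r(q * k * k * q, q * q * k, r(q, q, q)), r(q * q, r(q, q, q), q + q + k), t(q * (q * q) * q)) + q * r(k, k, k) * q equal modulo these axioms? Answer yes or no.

Left:  r(r((k * q) * (k * q), q * q * k, r(q, q, q)), r(q * q, r(q, q, q), q + (k + q)), t(q * q * q * q)) + r(q * k * (q * q) + (k * q) * (k * q) + k + q + k + q * k * q * q, r((k * q) * q * q, (k + q) + q, (k + k) + q + q), r(k + k + k + k, r(q, k, k), q + q)) + q * (q * k + q * r(k, k, k)) + k * (q * q) + q * q * q
  Expand products over sums:  r(r(k * k * q * q, k * q * q, r(q, q, q)), r(q * q, r(q, q, q), k + q + q), t(q * q * q * q)) + r(k + k + k * k * q * q + k * q * q * q + k * q * q * q + q, r(k * q * q * q, k + q + q, k + k + q + q), r(k + k + k + k, r(q, k, k), q + q)) + k * q * q + q * q * r(k, k, k) + k * q * q + q * q * q
  Sort:  k * q * q + k * q * q + q * q * q + q * q * r(k, k, k) + r(k + k + k * k * q * q + k * q * q * q + k * q * q * q + q, r(k * q * q * q, k + q + q, k + k + q + q), r(k + k + k + k, r(q, k, k), q + q)) + r(r(k * k * q * q, k * q * q, r(q, q, q)), r(q * q, r(q, q, q), k + q + q), t(q * q * q * q))
Right:  (q * q) * q + r(k + q * ((k * q) * q) + q + k + (q * k) * q * q + k * q * k * q, r(q * q * k * q, q + (k + q), k + ((q + q) + k)), r((k + k) + (k + k), r(q, k, k), q + q)) + k * (q * q) + k * (q * q) + r(r(q * k * k * q, q * q * k, r(q, q, q)), r(q * q, r(q, q, q), q + q + k), t(q * (q * q) * q)) + q * r(k, k, k) * q
  Un-nest:  q * q * q + r(k + k + k * k * q * q + k * q * q * q + k * q * q * q + q, r(k * q * q * q, k + q + q, k + k + q + q), r(k + k + k + k, r(q, k, k), q + q)) + k * q * q + k * q * q + r(r(k * k * q * q, k * q * q, r(q, q, q)), r(q * q, r(q, q, q), k + q + q), t(q * q * q * q)) + q * q * r(k, k, k)
  Sort arguments:  k * q * q + k * q * q + q * q * q + q * q * r(k, k, k) + r(k + k + k * k * q * q + k * q * q * q + k * q * q * q + q, r(k * q * q * q, k + q + q, k + k + q + q), r(k + k + k + k, r(q, k, k), q + q)) + r(r(k * k * q * q, k * q * q, r(q, q, q)), r(q * q, r(q, q, q), k + q + q), t(q * q * q * q))

Answer: yes — both canonical forms are k * q * q + k * q * q + q * q * q + q * q * r(k, k, k) + r(k + k + k * k * q * q + k * q * q * q + k * q * q * q + q, r(k * q * q * q, k + q + q, k + k + q + q), r(k + k + k + k, r(q, k, k), q + q)) + r(r(k * k * q * q, k * q * q, r(q, q, q)), r(q * q, r(q, q, q), k + q + q), t(q * q * q * q))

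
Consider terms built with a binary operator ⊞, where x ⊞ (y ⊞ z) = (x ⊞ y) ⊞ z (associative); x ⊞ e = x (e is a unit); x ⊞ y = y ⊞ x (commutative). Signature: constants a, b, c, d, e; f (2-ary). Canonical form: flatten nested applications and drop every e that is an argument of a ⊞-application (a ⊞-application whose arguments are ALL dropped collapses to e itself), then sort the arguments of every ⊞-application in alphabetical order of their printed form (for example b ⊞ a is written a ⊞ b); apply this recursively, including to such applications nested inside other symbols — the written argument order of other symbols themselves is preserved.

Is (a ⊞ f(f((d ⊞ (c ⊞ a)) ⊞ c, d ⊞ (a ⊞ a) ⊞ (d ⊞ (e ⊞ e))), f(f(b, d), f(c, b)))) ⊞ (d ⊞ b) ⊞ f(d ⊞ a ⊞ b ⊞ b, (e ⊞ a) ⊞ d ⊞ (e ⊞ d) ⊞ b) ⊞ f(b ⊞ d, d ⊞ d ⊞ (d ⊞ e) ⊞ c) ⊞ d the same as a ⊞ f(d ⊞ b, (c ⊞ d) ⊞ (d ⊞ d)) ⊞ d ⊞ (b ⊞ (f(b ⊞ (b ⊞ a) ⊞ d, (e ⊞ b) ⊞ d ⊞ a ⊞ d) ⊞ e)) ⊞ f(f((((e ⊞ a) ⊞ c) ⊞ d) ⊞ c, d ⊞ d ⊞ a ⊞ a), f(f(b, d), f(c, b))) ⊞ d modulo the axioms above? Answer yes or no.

Left:  (a ⊞ f(f((d ⊞ (c ⊞ a)) ⊞ c, d ⊞ (a ⊞ a) ⊞ (d ⊞ (e ⊞ e))), f(f(b, d), f(c, b)))) ⊞ (d ⊞ b) ⊞ f(d ⊞ a ⊞ b ⊞ b, (e ⊞ a) ⊞ d ⊞ (e ⊞ d) ⊞ b) ⊞ f(b ⊞ d, d ⊞ d ⊞ (d ⊞ e) ⊞ c) ⊞ d
  Flatten:  a ⊞ f(f((d ⊞ (c ⊞ a)) ⊞ c, d ⊞ (a ⊞ a) ⊞ (d ⊞ (e ⊞ e))), f(f(b, d), f(c, b))) ⊞ d ⊞ b ⊞ f(d ⊞ a ⊞ b ⊞ b, (e ⊞ a) ⊞ d ⊞ (e ⊞ d) ⊞ b) ⊞ f(b ⊞ d, d ⊞ d ⊞ (d ⊞ e) ⊞ c) ⊞ d
  Canonicalize subterm:  f(f((d ⊞ (c ⊞ a)) ⊞ c, d ⊞ (a ⊞ a) ⊞ (d ⊞ (e ⊞ e))), f(f(b, d), f(c, b)))  →  f(f(a ⊞ c ⊞ c ⊞ d, a ⊞ a ⊞ d ⊞ d), f(f(b, d), f(c, b)))
  Inside:  f(d ⊞ a ⊞ b ⊞ b, (e ⊞ a) ⊞ d ⊞ (e ⊞ d) ⊞ b)  →  f(a ⊞ b ⊞ b ⊞ d, a ⊞ b ⊞ d ⊞ d)
  Inside:  f(b ⊞ d, d ⊞ d ⊞ (d ⊞ e) ⊞ c)  →  f(b ⊞ d, c ⊞ d ⊞ d ⊞ d)
  Sort arguments:  a ⊞ b ⊞ d ⊞ d ⊞ f(a ⊞ b ⊞ b ⊞ d, a ⊞ b ⊞ d ⊞ d) ⊞ f(b ⊞ d, c ⊞ d ⊞ d ⊞ d) ⊞ f(f(a ⊞ c ⊞ c ⊞ d, a ⊞ a ⊞ d ⊞ d), f(f(b, d), f(c, b)))
Right:  a ⊞ f(d ⊞ b, (c ⊞ d) ⊞ (d ⊞ d)) ⊞ d ⊞ (b ⊞ (f(b ⊞ (b ⊞ a) ⊞ d, (e ⊞ b) ⊞ d ⊞ a ⊞ d) ⊞ e)) ⊞ f(f((((e ⊞ a) ⊞ c) ⊞ d) ⊞ c, d ⊞ d ⊞ a ⊞ a), f(f(b, d), f(c, b))) ⊞ d
  Flatten:  a ⊞ f(d ⊞ b, (c ⊞ d) ⊞ (d ⊞ d)) ⊞ d ⊞ b ⊞ f(b ⊞ (b ⊞ a) ⊞ d, (e ⊞ b) ⊞ d ⊞ a ⊞ d) ⊞ e ⊞ f(f((((e ⊞ a) ⊞ c) ⊞ d) ⊞ c, d ⊞ d ⊞ a ⊞ a), f(f(b, d), f(c, b))) ⊞ d
  Inside:  f(d ⊞ b, (c ⊞ d) ⊞ (d ⊞ d))  →  f(b ⊞ d, c ⊞ d ⊞ d ⊞ d)
  Canonicalize subterm:  f(b ⊞ (b ⊞ a) ⊞ d, (e ⊞ b) ⊞ d ⊞ a ⊞ d)  →  f(a ⊞ b ⊞ b ⊞ d, a ⊞ b ⊞ d ⊞ d)
  Canonicalize subterm:  f(f((((e ⊞ a) ⊞ c) ⊞ d) ⊞ c, d ⊞ d ⊞ a ⊞ a), f(f(b, d), f(c, b)))  →  f(f(a ⊞ c ⊞ c ⊞ d, a ⊞ a ⊞ d ⊞ d), f(f(b, d), f(c, b)))
  Units out:  drop e
  Sort:  a ⊞ b ⊞ d ⊞ d ⊞ f(a ⊞ b ⊞ b ⊞ d, a ⊞ b ⊞ d ⊞ d) ⊞ f(b ⊞ d, c ⊞ d ⊞ d ⊞ d) ⊞ f(f(a ⊞ c ⊞ c ⊞ d, a ⊞ a ⊞ d ⊞ d), f(f(b, d), f(c, b)))

Answer: yes — both canonical forms are a ⊞ b ⊞ d ⊞ d ⊞ f(a ⊞ b ⊞ b ⊞ d, a ⊞ b ⊞ d ⊞ d) ⊞ f(b ⊞ d, c ⊞ d ⊞ d ⊞ d) ⊞ f(f(a ⊞ c ⊞ c ⊞ d, a ⊞ a ⊞ d ⊞ d), f(f(b, d), f(c, b)))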